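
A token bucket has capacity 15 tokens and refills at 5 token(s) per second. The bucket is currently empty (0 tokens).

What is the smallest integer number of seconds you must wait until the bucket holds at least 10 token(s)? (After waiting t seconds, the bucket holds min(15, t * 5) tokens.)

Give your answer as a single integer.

Need t * 5 >= 10, so t >= 10/5.
Smallest integer t = ceil(10/5) = 2.

Answer: 2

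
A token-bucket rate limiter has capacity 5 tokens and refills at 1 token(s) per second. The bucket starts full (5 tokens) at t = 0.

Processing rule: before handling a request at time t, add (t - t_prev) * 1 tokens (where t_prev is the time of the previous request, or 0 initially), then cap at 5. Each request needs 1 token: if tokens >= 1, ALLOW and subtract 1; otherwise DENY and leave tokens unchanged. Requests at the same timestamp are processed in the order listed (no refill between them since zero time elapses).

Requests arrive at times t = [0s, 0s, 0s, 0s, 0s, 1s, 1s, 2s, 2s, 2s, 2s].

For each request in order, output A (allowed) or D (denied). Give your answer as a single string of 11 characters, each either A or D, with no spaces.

Answer: AAAAAADADDD

Derivation:
Simulating step by step:
  req#1 t=0s: ALLOW
  req#2 t=0s: ALLOW
  req#3 t=0s: ALLOW
  req#4 t=0s: ALLOW
  req#5 t=0s: ALLOW
  req#6 t=1s: ALLOW
  req#7 t=1s: DENY
  req#8 t=2s: ALLOW
  req#9 t=2s: DENY
  req#10 t=2s: DENY
  req#11 t=2s: DENY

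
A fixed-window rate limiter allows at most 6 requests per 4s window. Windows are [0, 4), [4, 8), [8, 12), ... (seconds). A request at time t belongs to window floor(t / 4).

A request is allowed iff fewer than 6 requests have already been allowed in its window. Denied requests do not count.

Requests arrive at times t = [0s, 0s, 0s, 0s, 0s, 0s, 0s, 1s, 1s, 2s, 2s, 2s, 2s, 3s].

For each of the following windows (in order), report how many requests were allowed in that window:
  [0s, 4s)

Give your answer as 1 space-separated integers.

Processing requests:
  req#1 t=0s (window 0): ALLOW
  req#2 t=0s (window 0): ALLOW
  req#3 t=0s (window 0): ALLOW
  req#4 t=0s (window 0): ALLOW
  req#5 t=0s (window 0): ALLOW
  req#6 t=0s (window 0): ALLOW
  req#7 t=0s (window 0): DENY
  req#8 t=1s (window 0): DENY
  req#9 t=1s (window 0): DENY
  req#10 t=2s (window 0): DENY
  req#11 t=2s (window 0): DENY
  req#12 t=2s (window 0): DENY
  req#13 t=2s (window 0): DENY
  req#14 t=3s (window 0): DENY

Allowed counts by window: 6

Answer: 6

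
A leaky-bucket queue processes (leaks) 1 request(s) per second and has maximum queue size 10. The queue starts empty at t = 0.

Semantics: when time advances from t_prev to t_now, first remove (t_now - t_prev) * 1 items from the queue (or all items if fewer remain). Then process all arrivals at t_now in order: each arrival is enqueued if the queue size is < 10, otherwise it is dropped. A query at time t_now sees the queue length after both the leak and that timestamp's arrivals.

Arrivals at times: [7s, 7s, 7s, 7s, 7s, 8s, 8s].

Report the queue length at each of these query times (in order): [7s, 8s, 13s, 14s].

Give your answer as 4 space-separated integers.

Queue lengths at query times:
  query t=7s: backlog = 5
  query t=8s: backlog = 6
  query t=13s: backlog = 1
  query t=14s: backlog = 0

Answer: 5 6 1 0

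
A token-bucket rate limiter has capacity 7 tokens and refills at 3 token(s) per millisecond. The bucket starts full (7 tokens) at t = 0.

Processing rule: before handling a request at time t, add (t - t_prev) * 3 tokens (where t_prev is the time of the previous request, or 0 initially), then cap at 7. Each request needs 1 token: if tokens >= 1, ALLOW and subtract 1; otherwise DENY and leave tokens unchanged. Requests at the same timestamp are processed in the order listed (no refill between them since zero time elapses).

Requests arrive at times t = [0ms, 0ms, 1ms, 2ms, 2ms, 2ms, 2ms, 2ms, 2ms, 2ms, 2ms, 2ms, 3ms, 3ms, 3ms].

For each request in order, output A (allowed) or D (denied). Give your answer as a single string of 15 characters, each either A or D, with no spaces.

Simulating step by step:
  req#1 t=0ms: ALLOW
  req#2 t=0ms: ALLOW
  req#3 t=1ms: ALLOW
  req#4 t=2ms: ALLOW
  req#5 t=2ms: ALLOW
  req#6 t=2ms: ALLOW
  req#7 t=2ms: ALLOW
  req#8 t=2ms: ALLOW
  req#9 t=2ms: ALLOW
  req#10 t=2ms: ALLOW
  req#11 t=2ms: DENY
  req#12 t=2ms: DENY
  req#13 t=3ms: ALLOW
  req#14 t=3ms: ALLOW
  req#15 t=3ms: ALLOW

Answer: AAAAAAAAAADDAAA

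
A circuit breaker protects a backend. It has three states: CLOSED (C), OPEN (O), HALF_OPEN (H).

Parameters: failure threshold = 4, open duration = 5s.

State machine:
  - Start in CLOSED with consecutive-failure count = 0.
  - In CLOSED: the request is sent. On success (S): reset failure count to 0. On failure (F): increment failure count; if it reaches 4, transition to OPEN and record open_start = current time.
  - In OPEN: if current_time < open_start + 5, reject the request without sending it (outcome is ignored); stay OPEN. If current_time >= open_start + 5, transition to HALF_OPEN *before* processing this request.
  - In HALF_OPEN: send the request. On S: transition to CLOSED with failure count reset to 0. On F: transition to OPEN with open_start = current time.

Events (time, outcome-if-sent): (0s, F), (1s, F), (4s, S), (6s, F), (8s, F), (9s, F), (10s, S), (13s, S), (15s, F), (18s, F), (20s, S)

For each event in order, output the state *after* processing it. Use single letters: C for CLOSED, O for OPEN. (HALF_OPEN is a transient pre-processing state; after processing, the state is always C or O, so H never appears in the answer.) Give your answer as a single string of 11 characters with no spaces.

State after each event:
  event#1 t=0s outcome=F: state=CLOSED
  event#2 t=1s outcome=F: state=CLOSED
  event#3 t=4s outcome=S: state=CLOSED
  event#4 t=6s outcome=F: state=CLOSED
  event#5 t=8s outcome=F: state=CLOSED
  event#6 t=9s outcome=F: state=CLOSED
  event#7 t=10s outcome=S: state=CLOSED
  event#8 t=13s outcome=S: state=CLOSED
  event#9 t=15s outcome=F: state=CLOSED
  event#10 t=18s outcome=F: state=CLOSED
  event#11 t=20s outcome=S: state=CLOSED

Answer: CCCCCCCCCCC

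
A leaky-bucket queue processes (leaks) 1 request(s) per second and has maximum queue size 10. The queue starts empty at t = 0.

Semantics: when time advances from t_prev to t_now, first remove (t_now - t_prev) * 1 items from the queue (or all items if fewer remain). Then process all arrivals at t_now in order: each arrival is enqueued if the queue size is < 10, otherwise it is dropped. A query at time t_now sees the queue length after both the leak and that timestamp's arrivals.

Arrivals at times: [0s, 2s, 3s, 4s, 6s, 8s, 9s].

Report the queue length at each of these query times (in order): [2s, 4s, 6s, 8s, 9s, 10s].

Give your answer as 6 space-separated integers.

Queue lengths at query times:
  query t=2s: backlog = 1
  query t=4s: backlog = 1
  query t=6s: backlog = 1
  query t=8s: backlog = 1
  query t=9s: backlog = 1
  query t=10s: backlog = 0

Answer: 1 1 1 1 1 0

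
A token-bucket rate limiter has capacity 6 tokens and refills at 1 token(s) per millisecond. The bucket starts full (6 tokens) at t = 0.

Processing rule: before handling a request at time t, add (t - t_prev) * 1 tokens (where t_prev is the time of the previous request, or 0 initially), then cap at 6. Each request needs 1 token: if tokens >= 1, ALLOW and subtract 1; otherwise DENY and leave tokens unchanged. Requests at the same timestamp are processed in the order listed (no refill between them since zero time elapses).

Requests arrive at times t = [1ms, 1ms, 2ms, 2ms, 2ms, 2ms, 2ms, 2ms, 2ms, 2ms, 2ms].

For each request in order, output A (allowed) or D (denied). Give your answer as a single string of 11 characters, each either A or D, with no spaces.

Answer: AAAAAAADDDD

Derivation:
Simulating step by step:
  req#1 t=1ms: ALLOW
  req#2 t=1ms: ALLOW
  req#3 t=2ms: ALLOW
  req#4 t=2ms: ALLOW
  req#5 t=2ms: ALLOW
  req#6 t=2ms: ALLOW
  req#7 t=2ms: ALLOW
  req#8 t=2ms: DENY
  req#9 t=2ms: DENY
  req#10 t=2ms: DENY
  req#11 t=2ms: DENY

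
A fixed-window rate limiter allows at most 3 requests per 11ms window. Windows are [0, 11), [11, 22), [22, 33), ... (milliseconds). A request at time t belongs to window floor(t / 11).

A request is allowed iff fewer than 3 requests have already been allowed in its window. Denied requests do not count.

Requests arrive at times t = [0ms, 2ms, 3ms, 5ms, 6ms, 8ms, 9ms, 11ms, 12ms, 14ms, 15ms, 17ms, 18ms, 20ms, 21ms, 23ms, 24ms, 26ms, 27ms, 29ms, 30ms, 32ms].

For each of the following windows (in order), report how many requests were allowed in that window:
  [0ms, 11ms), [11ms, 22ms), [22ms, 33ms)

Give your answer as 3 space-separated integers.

Answer: 3 3 3

Derivation:
Processing requests:
  req#1 t=0ms (window 0): ALLOW
  req#2 t=2ms (window 0): ALLOW
  req#3 t=3ms (window 0): ALLOW
  req#4 t=5ms (window 0): DENY
  req#5 t=6ms (window 0): DENY
  req#6 t=8ms (window 0): DENY
  req#7 t=9ms (window 0): DENY
  req#8 t=11ms (window 1): ALLOW
  req#9 t=12ms (window 1): ALLOW
  req#10 t=14ms (window 1): ALLOW
  req#11 t=15ms (window 1): DENY
  req#12 t=17ms (window 1): DENY
  req#13 t=18ms (window 1): DENY
  req#14 t=20ms (window 1): DENY
  req#15 t=21ms (window 1): DENY
  req#16 t=23ms (window 2): ALLOW
  req#17 t=24ms (window 2): ALLOW
  req#18 t=26ms (window 2): ALLOW
  req#19 t=27ms (window 2): DENY
  req#20 t=29ms (window 2): DENY
  req#21 t=30ms (window 2): DENY
  req#22 t=32ms (window 2): DENY

Allowed counts by window: 3 3 3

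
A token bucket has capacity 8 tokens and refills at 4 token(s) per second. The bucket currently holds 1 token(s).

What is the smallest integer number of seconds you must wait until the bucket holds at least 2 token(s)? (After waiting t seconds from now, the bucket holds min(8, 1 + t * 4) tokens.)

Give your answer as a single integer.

Need 1 + t * 4 >= 2, so t >= 1/4.
Smallest integer t = ceil(1/4) = 1.

Answer: 1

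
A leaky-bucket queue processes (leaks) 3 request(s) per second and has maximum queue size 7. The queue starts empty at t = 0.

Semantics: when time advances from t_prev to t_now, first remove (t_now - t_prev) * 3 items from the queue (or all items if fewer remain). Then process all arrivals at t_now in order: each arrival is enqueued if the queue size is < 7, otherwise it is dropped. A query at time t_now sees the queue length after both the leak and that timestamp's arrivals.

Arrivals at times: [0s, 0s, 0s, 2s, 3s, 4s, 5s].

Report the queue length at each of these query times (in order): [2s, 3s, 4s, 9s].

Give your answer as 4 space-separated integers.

Queue lengths at query times:
  query t=2s: backlog = 1
  query t=3s: backlog = 1
  query t=4s: backlog = 1
  query t=9s: backlog = 0

Answer: 1 1 1 0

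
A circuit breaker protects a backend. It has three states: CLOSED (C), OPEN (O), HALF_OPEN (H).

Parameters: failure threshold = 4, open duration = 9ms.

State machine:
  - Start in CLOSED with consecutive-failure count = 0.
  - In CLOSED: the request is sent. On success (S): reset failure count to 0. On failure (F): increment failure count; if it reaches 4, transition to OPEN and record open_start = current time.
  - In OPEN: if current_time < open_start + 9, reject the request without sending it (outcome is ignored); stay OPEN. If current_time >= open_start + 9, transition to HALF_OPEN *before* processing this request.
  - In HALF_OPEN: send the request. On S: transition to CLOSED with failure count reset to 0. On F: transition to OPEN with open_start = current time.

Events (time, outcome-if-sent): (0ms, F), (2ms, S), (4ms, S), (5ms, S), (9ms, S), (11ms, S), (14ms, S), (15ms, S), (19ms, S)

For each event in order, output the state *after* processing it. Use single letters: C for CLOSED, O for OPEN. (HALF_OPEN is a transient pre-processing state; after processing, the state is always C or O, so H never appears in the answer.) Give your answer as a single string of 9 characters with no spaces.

State after each event:
  event#1 t=0ms outcome=F: state=CLOSED
  event#2 t=2ms outcome=S: state=CLOSED
  event#3 t=4ms outcome=S: state=CLOSED
  event#4 t=5ms outcome=S: state=CLOSED
  event#5 t=9ms outcome=S: state=CLOSED
  event#6 t=11ms outcome=S: state=CLOSED
  event#7 t=14ms outcome=S: state=CLOSED
  event#8 t=15ms outcome=S: state=CLOSED
  event#9 t=19ms outcome=S: state=CLOSED

Answer: CCCCCCCCC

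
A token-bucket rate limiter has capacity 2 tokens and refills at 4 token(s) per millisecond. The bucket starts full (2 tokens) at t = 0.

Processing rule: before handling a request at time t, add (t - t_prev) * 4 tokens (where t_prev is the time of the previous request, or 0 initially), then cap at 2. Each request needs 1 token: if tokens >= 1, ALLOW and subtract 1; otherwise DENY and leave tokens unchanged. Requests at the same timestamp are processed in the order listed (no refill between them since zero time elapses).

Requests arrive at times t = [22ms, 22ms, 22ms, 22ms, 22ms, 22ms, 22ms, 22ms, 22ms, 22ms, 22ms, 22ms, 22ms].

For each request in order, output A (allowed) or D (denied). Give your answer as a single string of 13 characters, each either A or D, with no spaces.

Simulating step by step:
  req#1 t=22ms: ALLOW
  req#2 t=22ms: ALLOW
  req#3 t=22ms: DENY
  req#4 t=22ms: DENY
  req#5 t=22ms: DENY
  req#6 t=22ms: DENY
  req#7 t=22ms: DENY
  req#8 t=22ms: DENY
  req#9 t=22ms: DENY
  req#10 t=22ms: DENY
  req#11 t=22ms: DENY
  req#12 t=22ms: DENY
  req#13 t=22ms: DENY

Answer: AADDDDDDDDDDD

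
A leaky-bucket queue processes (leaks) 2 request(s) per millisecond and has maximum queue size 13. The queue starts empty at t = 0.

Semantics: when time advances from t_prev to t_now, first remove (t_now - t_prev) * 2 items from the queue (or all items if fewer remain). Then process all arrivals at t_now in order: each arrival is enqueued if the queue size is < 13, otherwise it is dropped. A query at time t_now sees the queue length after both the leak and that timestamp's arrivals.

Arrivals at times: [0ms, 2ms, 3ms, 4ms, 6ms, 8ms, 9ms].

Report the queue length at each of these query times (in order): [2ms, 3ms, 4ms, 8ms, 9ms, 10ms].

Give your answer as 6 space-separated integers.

Answer: 1 1 1 1 1 0

Derivation:
Queue lengths at query times:
  query t=2ms: backlog = 1
  query t=3ms: backlog = 1
  query t=4ms: backlog = 1
  query t=8ms: backlog = 1
  query t=9ms: backlog = 1
  query t=10ms: backlog = 0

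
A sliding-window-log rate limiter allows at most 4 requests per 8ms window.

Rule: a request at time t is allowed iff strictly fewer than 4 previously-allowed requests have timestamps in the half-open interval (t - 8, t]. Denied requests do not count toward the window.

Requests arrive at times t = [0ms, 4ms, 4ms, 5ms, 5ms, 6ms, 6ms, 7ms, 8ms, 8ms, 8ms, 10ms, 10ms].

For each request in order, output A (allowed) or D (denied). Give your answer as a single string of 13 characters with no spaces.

Tracking allowed requests in the window:
  req#1 t=0ms: ALLOW
  req#2 t=4ms: ALLOW
  req#3 t=4ms: ALLOW
  req#4 t=5ms: ALLOW
  req#5 t=5ms: DENY
  req#6 t=6ms: DENY
  req#7 t=6ms: DENY
  req#8 t=7ms: DENY
  req#9 t=8ms: ALLOW
  req#10 t=8ms: DENY
  req#11 t=8ms: DENY
  req#12 t=10ms: DENY
  req#13 t=10ms: DENY

Answer: AAAADDDDADDDD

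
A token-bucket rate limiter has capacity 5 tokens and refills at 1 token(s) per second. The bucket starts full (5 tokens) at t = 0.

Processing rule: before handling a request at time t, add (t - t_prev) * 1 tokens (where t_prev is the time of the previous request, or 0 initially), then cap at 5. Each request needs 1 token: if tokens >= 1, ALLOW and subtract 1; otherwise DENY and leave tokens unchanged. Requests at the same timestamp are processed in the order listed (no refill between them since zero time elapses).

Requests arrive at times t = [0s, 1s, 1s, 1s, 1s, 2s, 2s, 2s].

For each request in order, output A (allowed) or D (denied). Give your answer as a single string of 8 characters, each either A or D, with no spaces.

Simulating step by step:
  req#1 t=0s: ALLOW
  req#2 t=1s: ALLOW
  req#3 t=1s: ALLOW
  req#4 t=1s: ALLOW
  req#5 t=1s: ALLOW
  req#6 t=2s: ALLOW
  req#7 t=2s: ALLOW
  req#8 t=2s: DENY

Answer: AAAAAAAD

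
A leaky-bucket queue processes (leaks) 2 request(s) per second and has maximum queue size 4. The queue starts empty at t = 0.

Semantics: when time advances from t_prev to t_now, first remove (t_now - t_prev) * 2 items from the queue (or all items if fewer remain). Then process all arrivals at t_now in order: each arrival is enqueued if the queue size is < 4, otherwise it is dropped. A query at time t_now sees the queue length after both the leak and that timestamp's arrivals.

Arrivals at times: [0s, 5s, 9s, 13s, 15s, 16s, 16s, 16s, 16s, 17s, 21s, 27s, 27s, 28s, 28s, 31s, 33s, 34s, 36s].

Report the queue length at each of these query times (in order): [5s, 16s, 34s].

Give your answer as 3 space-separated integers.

Queue lengths at query times:
  query t=5s: backlog = 1
  query t=16s: backlog = 4
  query t=34s: backlog = 1

Answer: 1 4 1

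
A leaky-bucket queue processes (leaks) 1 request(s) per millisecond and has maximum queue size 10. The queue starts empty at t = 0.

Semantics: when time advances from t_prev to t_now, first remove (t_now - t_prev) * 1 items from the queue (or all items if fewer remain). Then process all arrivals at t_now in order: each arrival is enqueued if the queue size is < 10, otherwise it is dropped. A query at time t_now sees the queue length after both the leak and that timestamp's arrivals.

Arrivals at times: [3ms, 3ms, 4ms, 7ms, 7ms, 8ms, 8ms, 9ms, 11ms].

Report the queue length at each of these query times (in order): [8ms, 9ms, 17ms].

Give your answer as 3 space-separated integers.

Queue lengths at query times:
  query t=8ms: backlog = 3
  query t=9ms: backlog = 3
  query t=17ms: backlog = 0

Answer: 3 3 0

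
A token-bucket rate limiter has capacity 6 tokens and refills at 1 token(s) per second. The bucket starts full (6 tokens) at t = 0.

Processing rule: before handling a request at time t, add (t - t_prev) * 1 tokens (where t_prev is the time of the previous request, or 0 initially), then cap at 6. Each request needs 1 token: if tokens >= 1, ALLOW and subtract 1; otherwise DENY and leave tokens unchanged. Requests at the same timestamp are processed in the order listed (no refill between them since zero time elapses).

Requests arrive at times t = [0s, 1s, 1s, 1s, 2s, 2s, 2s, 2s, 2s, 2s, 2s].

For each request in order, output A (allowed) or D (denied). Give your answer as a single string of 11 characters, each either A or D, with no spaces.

Answer: AAAAAAAADDD

Derivation:
Simulating step by step:
  req#1 t=0s: ALLOW
  req#2 t=1s: ALLOW
  req#3 t=1s: ALLOW
  req#4 t=1s: ALLOW
  req#5 t=2s: ALLOW
  req#6 t=2s: ALLOW
  req#7 t=2s: ALLOW
  req#8 t=2s: ALLOW
  req#9 t=2s: DENY
  req#10 t=2s: DENY
  req#11 t=2s: DENY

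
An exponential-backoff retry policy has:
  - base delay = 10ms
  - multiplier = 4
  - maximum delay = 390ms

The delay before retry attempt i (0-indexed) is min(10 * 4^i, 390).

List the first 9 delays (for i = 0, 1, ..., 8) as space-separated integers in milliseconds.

Answer: 10 40 160 390 390 390 390 390 390

Derivation:
Computing each delay:
  i=0: min(10*4^0, 390) = 10
  i=1: min(10*4^1, 390) = 40
  i=2: min(10*4^2, 390) = 160
  i=3: min(10*4^3, 390) = 390
  i=4: min(10*4^4, 390) = 390
  i=5: min(10*4^5, 390) = 390
  i=6: min(10*4^6, 390) = 390
  i=7: min(10*4^7, 390) = 390
  i=8: min(10*4^8, 390) = 390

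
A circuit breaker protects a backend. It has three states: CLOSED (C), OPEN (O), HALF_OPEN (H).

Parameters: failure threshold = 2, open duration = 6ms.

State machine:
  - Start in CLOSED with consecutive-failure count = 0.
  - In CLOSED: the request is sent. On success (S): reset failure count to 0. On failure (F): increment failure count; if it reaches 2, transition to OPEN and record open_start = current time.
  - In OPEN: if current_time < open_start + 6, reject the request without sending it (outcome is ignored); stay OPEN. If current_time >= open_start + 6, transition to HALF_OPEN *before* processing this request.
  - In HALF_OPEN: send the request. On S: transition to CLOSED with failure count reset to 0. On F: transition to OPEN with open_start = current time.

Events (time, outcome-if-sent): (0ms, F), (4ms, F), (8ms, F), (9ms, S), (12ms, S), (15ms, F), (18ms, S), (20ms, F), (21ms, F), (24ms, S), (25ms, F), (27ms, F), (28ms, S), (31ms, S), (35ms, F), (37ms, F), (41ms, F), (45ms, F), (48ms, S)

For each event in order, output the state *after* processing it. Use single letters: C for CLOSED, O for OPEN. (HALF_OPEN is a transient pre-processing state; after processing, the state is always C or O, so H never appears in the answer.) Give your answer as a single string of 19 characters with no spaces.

State after each event:
  event#1 t=0ms outcome=F: state=CLOSED
  event#2 t=4ms outcome=F: state=OPEN
  event#3 t=8ms outcome=F: state=OPEN
  event#4 t=9ms outcome=S: state=OPEN
  event#5 t=12ms outcome=S: state=CLOSED
  event#6 t=15ms outcome=F: state=CLOSED
  event#7 t=18ms outcome=S: state=CLOSED
  event#8 t=20ms outcome=F: state=CLOSED
  event#9 t=21ms outcome=F: state=OPEN
  event#10 t=24ms outcome=S: state=OPEN
  event#11 t=25ms outcome=F: state=OPEN
  event#12 t=27ms outcome=F: state=OPEN
  event#13 t=28ms outcome=S: state=OPEN
  event#14 t=31ms outcome=S: state=OPEN
  event#15 t=35ms outcome=F: state=OPEN
  event#16 t=37ms outcome=F: state=OPEN
  event#17 t=41ms outcome=F: state=OPEN
  event#18 t=45ms outcome=F: state=OPEN
  event#19 t=48ms outcome=S: state=CLOSED

Answer: COOOCCCCOOOOOOOOOOC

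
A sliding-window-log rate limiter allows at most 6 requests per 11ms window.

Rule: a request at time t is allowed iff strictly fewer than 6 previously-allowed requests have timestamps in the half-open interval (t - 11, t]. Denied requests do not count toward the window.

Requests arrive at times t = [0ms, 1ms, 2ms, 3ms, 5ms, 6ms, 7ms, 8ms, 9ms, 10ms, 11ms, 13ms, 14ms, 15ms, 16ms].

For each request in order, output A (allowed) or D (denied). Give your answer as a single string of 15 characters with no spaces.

Answer: AAAAAADDDDAAAAA

Derivation:
Tracking allowed requests in the window:
  req#1 t=0ms: ALLOW
  req#2 t=1ms: ALLOW
  req#3 t=2ms: ALLOW
  req#4 t=3ms: ALLOW
  req#5 t=5ms: ALLOW
  req#6 t=6ms: ALLOW
  req#7 t=7ms: DENY
  req#8 t=8ms: DENY
  req#9 t=9ms: DENY
  req#10 t=10ms: DENY
  req#11 t=11ms: ALLOW
  req#12 t=13ms: ALLOW
  req#13 t=14ms: ALLOW
  req#14 t=15ms: ALLOW
  req#15 t=16ms: ALLOW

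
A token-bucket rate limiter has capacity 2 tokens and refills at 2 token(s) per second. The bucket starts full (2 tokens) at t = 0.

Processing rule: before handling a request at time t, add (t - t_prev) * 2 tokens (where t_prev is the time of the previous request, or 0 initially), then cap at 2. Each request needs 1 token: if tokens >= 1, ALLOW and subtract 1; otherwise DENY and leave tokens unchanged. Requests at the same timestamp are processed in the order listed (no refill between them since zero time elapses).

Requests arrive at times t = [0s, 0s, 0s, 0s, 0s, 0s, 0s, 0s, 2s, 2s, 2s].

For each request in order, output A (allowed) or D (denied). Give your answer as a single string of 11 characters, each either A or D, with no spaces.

Simulating step by step:
  req#1 t=0s: ALLOW
  req#2 t=0s: ALLOW
  req#3 t=0s: DENY
  req#4 t=0s: DENY
  req#5 t=0s: DENY
  req#6 t=0s: DENY
  req#7 t=0s: DENY
  req#8 t=0s: DENY
  req#9 t=2s: ALLOW
  req#10 t=2s: ALLOW
  req#11 t=2s: DENY

Answer: AADDDDDDAAD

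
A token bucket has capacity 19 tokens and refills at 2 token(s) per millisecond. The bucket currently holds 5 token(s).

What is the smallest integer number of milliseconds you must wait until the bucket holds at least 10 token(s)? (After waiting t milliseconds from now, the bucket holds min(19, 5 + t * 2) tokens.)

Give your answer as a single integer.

Need 5 + t * 2 >= 10, so t >= 5/2.
Smallest integer t = ceil(5/2) = 3.

Answer: 3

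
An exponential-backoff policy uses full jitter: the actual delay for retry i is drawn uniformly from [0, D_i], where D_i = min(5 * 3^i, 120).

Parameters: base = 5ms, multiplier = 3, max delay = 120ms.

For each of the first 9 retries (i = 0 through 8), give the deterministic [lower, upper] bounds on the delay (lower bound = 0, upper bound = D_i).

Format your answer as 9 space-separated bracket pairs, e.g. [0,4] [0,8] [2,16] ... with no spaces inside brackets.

Answer: [0,5] [0,15] [0,45] [0,120] [0,120] [0,120] [0,120] [0,120] [0,120]

Derivation:
Computing bounds per retry:
  i=0: D_i=min(5*3^0,120)=5, bounds=[0,5]
  i=1: D_i=min(5*3^1,120)=15, bounds=[0,15]
  i=2: D_i=min(5*3^2,120)=45, bounds=[0,45]
  i=3: D_i=min(5*3^3,120)=120, bounds=[0,120]
  i=4: D_i=min(5*3^4,120)=120, bounds=[0,120]
  i=5: D_i=min(5*3^5,120)=120, bounds=[0,120]
  i=6: D_i=min(5*3^6,120)=120, bounds=[0,120]
  i=7: D_i=min(5*3^7,120)=120, bounds=[0,120]
  i=8: D_i=min(5*3^8,120)=120, bounds=[0,120]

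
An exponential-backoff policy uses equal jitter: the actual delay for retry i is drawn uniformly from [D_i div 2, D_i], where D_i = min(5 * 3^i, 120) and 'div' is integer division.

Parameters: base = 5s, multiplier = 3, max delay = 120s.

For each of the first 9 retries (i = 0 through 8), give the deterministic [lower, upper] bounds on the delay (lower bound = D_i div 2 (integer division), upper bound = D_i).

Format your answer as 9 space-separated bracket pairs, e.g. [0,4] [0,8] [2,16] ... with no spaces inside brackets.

Computing bounds per retry:
  i=0: D_i=min(5*3^0,120)=5, bounds=[2,5]
  i=1: D_i=min(5*3^1,120)=15, bounds=[7,15]
  i=2: D_i=min(5*3^2,120)=45, bounds=[22,45]
  i=3: D_i=min(5*3^3,120)=120, bounds=[60,120]
  i=4: D_i=min(5*3^4,120)=120, bounds=[60,120]
  i=5: D_i=min(5*3^5,120)=120, bounds=[60,120]
  i=6: D_i=min(5*3^6,120)=120, bounds=[60,120]
  i=7: D_i=min(5*3^7,120)=120, bounds=[60,120]
  i=8: D_i=min(5*3^8,120)=120, bounds=[60,120]

Answer: [2,5] [7,15] [22,45] [60,120] [60,120] [60,120] [60,120] [60,120] [60,120]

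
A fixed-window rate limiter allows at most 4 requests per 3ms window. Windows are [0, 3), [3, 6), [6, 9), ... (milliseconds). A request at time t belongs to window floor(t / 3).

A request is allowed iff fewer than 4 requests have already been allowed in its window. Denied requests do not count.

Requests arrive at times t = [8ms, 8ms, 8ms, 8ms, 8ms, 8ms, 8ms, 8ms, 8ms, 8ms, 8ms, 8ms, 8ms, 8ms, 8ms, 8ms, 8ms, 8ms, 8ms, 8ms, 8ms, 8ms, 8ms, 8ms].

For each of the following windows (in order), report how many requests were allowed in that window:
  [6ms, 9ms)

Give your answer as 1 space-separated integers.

Answer: 4

Derivation:
Processing requests:
  req#1 t=8ms (window 2): ALLOW
  req#2 t=8ms (window 2): ALLOW
  req#3 t=8ms (window 2): ALLOW
  req#4 t=8ms (window 2): ALLOW
  req#5 t=8ms (window 2): DENY
  req#6 t=8ms (window 2): DENY
  req#7 t=8ms (window 2): DENY
  req#8 t=8ms (window 2): DENY
  req#9 t=8ms (window 2): DENY
  req#10 t=8ms (window 2): DENY
  req#11 t=8ms (window 2): DENY
  req#12 t=8ms (window 2): DENY
  req#13 t=8ms (window 2): DENY
  req#14 t=8ms (window 2): DENY
  req#15 t=8ms (window 2): DENY
  req#16 t=8ms (window 2): DENY
  req#17 t=8ms (window 2): DENY
  req#18 t=8ms (window 2): DENY
  req#19 t=8ms (window 2): DENY
  req#20 t=8ms (window 2): DENY
  req#21 t=8ms (window 2): DENY
  req#22 t=8ms (window 2): DENY
  req#23 t=8ms (window 2): DENY
  req#24 t=8ms (window 2): DENY

Allowed counts by window: 4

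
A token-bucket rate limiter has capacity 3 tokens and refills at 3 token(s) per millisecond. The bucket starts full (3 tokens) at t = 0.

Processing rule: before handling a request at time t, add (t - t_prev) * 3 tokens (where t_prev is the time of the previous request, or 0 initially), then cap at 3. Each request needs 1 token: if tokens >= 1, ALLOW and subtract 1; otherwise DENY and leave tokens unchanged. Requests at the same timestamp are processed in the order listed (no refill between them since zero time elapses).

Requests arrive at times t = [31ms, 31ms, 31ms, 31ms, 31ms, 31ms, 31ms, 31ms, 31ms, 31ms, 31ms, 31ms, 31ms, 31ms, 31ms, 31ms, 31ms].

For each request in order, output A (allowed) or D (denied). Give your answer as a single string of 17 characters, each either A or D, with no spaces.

Answer: AAADDDDDDDDDDDDDD

Derivation:
Simulating step by step:
  req#1 t=31ms: ALLOW
  req#2 t=31ms: ALLOW
  req#3 t=31ms: ALLOW
  req#4 t=31ms: DENY
  req#5 t=31ms: DENY
  req#6 t=31ms: DENY
  req#7 t=31ms: DENY
  req#8 t=31ms: DENY
  req#9 t=31ms: DENY
  req#10 t=31ms: DENY
  req#11 t=31ms: DENY
  req#12 t=31ms: DENY
  req#13 t=31ms: DENY
  req#14 t=31ms: DENY
  req#15 t=31ms: DENY
  req#16 t=31ms: DENY
  req#17 t=31ms: DENY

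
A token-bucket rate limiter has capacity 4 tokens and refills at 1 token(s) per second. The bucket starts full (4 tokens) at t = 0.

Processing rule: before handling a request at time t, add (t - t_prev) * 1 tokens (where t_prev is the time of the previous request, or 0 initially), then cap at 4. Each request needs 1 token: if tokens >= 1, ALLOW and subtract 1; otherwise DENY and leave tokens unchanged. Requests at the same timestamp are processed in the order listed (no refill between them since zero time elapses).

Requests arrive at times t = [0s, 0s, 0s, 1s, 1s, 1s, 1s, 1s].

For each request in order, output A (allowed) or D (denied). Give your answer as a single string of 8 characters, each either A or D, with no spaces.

Answer: AAAAADDD

Derivation:
Simulating step by step:
  req#1 t=0s: ALLOW
  req#2 t=0s: ALLOW
  req#3 t=0s: ALLOW
  req#4 t=1s: ALLOW
  req#5 t=1s: ALLOW
  req#6 t=1s: DENY
  req#7 t=1s: DENY
  req#8 t=1s: DENY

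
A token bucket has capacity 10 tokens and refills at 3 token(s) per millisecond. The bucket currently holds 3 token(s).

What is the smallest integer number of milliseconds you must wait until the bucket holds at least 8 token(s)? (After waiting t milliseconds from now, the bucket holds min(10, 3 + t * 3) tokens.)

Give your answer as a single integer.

Need 3 + t * 3 >= 8, so t >= 5/3.
Smallest integer t = ceil(5/3) = 2.

Answer: 2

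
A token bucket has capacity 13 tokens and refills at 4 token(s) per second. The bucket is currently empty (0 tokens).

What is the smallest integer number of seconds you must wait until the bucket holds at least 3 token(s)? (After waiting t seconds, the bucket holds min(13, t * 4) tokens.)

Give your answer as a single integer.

Need t * 4 >= 3, so t >= 3/4.
Smallest integer t = ceil(3/4) = 1.

Answer: 1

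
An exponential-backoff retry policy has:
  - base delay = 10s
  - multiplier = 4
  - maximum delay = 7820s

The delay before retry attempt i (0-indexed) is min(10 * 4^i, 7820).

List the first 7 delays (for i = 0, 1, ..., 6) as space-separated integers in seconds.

Computing each delay:
  i=0: min(10*4^0, 7820) = 10
  i=1: min(10*4^1, 7820) = 40
  i=2: min(10*4^2, 7820) = 160
  i=3: min(10*4^3, 7820) = 640
  i=4: min(10*4^4, 7820) = 2560
  i=5: min(10*4^5, 7820) = 7820
  i=6: min(10*4^6, 7820) = 7820

Answer: 10 40 160 640 2560 7820 7820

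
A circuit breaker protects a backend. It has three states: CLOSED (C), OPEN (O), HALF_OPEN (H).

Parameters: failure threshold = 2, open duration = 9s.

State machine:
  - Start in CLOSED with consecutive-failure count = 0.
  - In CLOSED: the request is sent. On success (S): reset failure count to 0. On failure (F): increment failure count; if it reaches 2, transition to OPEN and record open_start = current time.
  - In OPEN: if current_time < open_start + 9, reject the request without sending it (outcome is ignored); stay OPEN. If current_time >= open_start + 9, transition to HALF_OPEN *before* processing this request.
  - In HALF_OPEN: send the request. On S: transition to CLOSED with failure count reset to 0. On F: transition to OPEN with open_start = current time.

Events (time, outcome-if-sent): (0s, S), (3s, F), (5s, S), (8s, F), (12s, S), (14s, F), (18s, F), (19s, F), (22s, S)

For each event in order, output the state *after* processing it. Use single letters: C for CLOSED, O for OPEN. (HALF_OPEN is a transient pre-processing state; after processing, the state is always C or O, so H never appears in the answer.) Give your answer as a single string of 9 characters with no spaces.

State after each event:
  event#1 t=0s outcome=S: state=CLOSED
  event#2 t=3s outcome=F: state=CLOSED
  event#3 t=5s outcome=S: state=CLOSED
  event#4 t=8s outcome=F: state=CLOSED
  event#5 t=12s outcome=S: state=CLOSED
  event#6 t=14s outcome=F: state=CLOSED
  event#7 t=18s outcome=F: state=OPEN
  event#8 t=19s outcome=F: state=OPEN
  event#9 t=22s outcome=S: state=OPEN

Answer: CCCCCCOOO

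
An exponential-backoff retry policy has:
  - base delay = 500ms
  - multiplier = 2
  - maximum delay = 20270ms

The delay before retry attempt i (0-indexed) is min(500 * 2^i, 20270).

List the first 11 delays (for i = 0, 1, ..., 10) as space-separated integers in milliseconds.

Computing each delay:
  i=0: min(500*2^0, 20270) = 500
  i=1: min(500*2^1, 20270) = 1000
  i=2: min(500*2^2, 20270) = 2000
  i=3: min(500*2^3, 20270) = 4000
  i=4: min(500*2^4, 20270) = 8000
  i=5: min(500*2^5, 20270) = 16000
  i=6: min(500*2^6, 20270) = 20270
  i=7: min(500*2^7, 20270) = 20270
  i=8: min(500*2^8, 20270) = 20270
  i=9: min(500*2^9, 20270) = 20270
  i=10: min(500*2^10, 20270) = 20270

Answer: 500 1000 2000 4000 8000 16000 20270 20270 20270 20270 20270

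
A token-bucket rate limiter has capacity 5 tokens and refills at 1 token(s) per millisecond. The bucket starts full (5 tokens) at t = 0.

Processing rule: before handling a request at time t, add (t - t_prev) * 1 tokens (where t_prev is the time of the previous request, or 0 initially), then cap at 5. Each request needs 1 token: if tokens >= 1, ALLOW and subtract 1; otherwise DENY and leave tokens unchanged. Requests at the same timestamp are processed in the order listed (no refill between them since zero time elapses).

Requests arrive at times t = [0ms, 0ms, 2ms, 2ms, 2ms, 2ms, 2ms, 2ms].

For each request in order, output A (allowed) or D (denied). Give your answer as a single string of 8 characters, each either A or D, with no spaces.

Answer: AAAAAAAD

Derivation:
Simulating step by step:
  req#1 t=0ms: ALLOW
  req#2 t=0ms: ALLOW
  req#3 t=2ms: ALLOW
  req#4 t=2ms: ALLOW
  req#5 t=2ms: ALLOW
  req#6 t=2ms: ALLOW
  req#7 t=2ms: ALLOW
  req#8 t=2ms: DENY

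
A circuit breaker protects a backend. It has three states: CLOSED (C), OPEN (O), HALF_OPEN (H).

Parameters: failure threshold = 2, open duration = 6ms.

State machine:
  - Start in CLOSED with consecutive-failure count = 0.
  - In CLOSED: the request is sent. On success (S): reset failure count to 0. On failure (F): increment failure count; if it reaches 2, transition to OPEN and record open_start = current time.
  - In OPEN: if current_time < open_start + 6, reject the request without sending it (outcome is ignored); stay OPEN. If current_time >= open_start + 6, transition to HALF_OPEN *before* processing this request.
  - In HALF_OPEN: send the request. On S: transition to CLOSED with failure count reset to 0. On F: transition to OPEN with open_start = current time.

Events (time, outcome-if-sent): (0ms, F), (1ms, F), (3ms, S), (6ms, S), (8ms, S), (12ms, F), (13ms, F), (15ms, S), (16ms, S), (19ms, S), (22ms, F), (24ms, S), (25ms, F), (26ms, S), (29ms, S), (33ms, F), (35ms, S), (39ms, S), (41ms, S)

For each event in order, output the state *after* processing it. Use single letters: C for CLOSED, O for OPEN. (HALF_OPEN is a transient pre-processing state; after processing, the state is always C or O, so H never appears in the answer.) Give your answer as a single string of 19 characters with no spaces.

State after each event:
  event#1 t=0ms outcome=F: state=CLOSED
  event#2 t=1ms outcome=F: state=OPEN
  event#3 t=3ms outcome=S: state=OPEN
  event#4 t=6ms outcome=S: state=OPEN
  event#5 t=8ms outcome=S: state=CLOSED
  event#6 t=12ms outcome=F: state=CLOSED
  event#7 t=13ms outcome=F: state=OPEN
  event#8 t=15ms outcome=S: state=OPEN
  event#9 t=16ms outcome=S: state=OPEN
  event#10 t=19ms outcome=S: state=CLOSED
  event#11 t=22ms outcome=F: state=CLOSED
  event#12 t=24ms outcome=S: state=CLOSED
  event#13 t=25ms outcome=F: state=CLOSED
  event#14 t=26ms outcome=S: state=CLOSED
  event#15 t=29ms outcome=S: state=CLOSED
  event#16 t=33ms outcome=F: state=CLOSED
  event#17 t=35ms outcome=S: state=CLOSED
  event#18 t=39ms outcome=S: state=CLOSED
  event#19 t=41ms outcome=S: state=CLOSED

Answer: COOOCCOOOCCCCCCCCCC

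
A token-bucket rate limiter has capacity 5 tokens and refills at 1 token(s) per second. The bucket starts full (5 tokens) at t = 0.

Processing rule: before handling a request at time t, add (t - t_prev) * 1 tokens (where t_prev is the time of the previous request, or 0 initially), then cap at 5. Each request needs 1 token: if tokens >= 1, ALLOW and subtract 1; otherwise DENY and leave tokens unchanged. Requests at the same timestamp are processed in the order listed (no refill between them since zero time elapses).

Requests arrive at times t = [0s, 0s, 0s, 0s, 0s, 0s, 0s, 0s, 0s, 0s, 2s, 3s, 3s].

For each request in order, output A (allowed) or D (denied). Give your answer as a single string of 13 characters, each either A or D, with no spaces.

Answer: AAAAADDDDDAAA

Derivation:
Simulating step by step:
  req#1 t=0s: ALLOW
  req#2 t=0s: ALLOW
  req#3 t=0s: ALLOW
  req#4 t=0s: ALLOW
  req#5 t=0s: ALLOW
  req#6 t=0s: DENY
  req#7 t=0s: DENY
  req#8 t=0s: DENY
  req#9 t=0s: DENY
  req#10 t=0s: DENY
  req#11 t=2s: ALLOW
  req#12 t=3s: ALLOW
  req#13 t=3s: ALLOW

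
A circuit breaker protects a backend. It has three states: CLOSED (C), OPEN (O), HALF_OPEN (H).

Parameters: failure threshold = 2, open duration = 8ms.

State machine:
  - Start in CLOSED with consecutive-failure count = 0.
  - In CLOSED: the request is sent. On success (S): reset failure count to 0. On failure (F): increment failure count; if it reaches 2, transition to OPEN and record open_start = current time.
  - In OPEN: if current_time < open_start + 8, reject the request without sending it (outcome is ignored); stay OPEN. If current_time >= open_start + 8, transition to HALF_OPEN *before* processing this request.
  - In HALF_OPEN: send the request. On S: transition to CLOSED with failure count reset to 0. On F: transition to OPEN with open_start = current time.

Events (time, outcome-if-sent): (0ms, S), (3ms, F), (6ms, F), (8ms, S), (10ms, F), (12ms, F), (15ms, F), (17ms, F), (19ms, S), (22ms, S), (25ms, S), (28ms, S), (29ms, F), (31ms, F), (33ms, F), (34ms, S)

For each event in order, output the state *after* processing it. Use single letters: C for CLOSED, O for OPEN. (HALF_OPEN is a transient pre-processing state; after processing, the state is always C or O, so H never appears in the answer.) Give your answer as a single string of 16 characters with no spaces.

State after each event:
  event#1 t=0ms outcome=S: state=CLOSED
  event#2 t=3ms outcome=F: state=CLOSED
  event#3 t=6ms outcome=F: state=OPEN
  event#4 t=8ms outcome=S: state=OPEN
  event#5 t=10ms outcome=F: state=OPEN
  event#6 t=12ms outcome=F: state=OPEN
  event#7 t=15ms outcome=F: state=OPEN
  event#8 t=17ms outcome=F: state=OPEN
  event#9 t=19ms outcome=S: state=OPEN
  event#10 t=22ms outcome=S: state=OPEN
  event#11 t=25ms outcome=S: state=CLOSED
  event#12 t=28ms outcome=S: state=CLOSED
  event#13 t=29ms outcome=F: state=CLOSED
  event#14 t=31ms outcome=F: state=OPEN
  event#15 t=33ms outcome=F: state=OPEN
  event#16 t=34ms outcome=S: state=OPEN

Answer: CCOOOOOOOOCCCOOO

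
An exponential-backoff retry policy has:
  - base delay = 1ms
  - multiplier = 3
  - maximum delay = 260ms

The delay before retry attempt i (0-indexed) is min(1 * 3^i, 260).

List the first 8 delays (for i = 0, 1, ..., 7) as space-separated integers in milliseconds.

Computing each delay:
  i=0: min(1*3^0, 260) = 1
  i=1: min(1*3^1, 260) = 3
  i=2: min(1*3^2, 260) = 9
  i=3: min(1*3^3, 260) = 27
  i=4: min(1*3^4, 260) = 81
  i=5: min(1*3^5, 260) = 243
  i=6: min(1*3^6, 260) = 260
  i=7: min(1*3^7, 260) = 260

Answer: 1 3 9 27 81 243 260 260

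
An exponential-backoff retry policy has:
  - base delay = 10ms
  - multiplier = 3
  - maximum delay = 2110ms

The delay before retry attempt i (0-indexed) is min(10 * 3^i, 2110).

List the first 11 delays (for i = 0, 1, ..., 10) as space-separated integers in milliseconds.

Computing each delay:
  i=0: min(10*3^0, 2110) = 10
  i=1: min(10*3^1, 2110) = 30
  i=2: min(10*3^2, 2110) = 90
  i=3: min(10*3^3, 2110) = 270
  i=4: min(10*3^4, 2110) = 810
  i=5: min(10*3^5, 2110) = 2110
  i=6: min(10*3^6, 2110) = 2110
  i=7: min(10*3^7, 2110) = 2110
  i=8: min(10*3^8, 2110) = 2110
  i=9: min(10*3^9, 2110) = 2110
  i=10: min(10*3^10, 2110) = 2110

Answer: 10 30 90 270 810 2110 2110 2110 2110 2110 2110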